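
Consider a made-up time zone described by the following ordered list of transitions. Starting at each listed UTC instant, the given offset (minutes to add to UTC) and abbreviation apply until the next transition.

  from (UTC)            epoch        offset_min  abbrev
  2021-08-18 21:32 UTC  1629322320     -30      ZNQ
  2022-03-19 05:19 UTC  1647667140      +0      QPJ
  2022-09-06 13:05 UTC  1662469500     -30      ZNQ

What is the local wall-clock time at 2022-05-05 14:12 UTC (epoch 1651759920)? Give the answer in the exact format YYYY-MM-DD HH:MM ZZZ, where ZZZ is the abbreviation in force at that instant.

Query: 2022-05-05 14:12 UTC
Rule 2/3 (QPJ, +00:00): 2022-03-19 05:19 UTC ≤ query < 2022-09-06 13:05 UTC
14·60 + 12 + 0 = 852 min
852 = 0·1440 + 852; 852 = 14·60 + 12 → 14:12, same day
→ 2022-05-05 14:12 QPJ

2022-05-05 14:12 QPJ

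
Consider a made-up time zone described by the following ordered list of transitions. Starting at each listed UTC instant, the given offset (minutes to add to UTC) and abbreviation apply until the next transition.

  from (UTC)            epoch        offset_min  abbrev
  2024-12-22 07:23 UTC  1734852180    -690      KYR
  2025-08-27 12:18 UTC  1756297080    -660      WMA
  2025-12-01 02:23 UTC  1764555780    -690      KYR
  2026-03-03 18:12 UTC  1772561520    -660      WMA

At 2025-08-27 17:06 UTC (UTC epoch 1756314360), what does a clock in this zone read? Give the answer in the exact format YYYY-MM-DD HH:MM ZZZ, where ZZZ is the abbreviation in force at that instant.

2025-08-27 06:06 WMA

Query: 2025-08-27 17:06 UTC
Rule 2/4 (WMA, -11:00): 2025-08-27 12:18 UTC ≤ query < 2025-12-01 02:23 UTC
17·60 + 6 - 660 = 366 min
366 = 0·1440 + 366; 366 = 6·60 + 6 → 06:06, same day
→ 2025-08-27 06:06 WMA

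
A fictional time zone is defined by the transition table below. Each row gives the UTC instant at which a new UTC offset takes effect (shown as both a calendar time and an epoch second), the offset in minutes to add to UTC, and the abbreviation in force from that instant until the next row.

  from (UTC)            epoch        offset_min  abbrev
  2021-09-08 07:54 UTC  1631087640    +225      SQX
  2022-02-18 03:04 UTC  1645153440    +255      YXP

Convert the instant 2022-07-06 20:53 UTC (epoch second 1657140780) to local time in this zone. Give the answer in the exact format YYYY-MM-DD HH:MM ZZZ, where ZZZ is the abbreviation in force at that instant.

Query: 2022-07-06 20:53 UTC
Rule 2/2 (YXP, +04:15): 2022-02-18 03:04 UTC ≤ query < +∞
20·60 + 53 + 255 = 1508 min
1508 = 1·1440 + 68; 68 = 1·60 + 8 → 01:08, 2022-07-06 + 1 day = 2022-07-07
→ 2022-07-07 01:08 YXP

2022-07-07 01:08 YXP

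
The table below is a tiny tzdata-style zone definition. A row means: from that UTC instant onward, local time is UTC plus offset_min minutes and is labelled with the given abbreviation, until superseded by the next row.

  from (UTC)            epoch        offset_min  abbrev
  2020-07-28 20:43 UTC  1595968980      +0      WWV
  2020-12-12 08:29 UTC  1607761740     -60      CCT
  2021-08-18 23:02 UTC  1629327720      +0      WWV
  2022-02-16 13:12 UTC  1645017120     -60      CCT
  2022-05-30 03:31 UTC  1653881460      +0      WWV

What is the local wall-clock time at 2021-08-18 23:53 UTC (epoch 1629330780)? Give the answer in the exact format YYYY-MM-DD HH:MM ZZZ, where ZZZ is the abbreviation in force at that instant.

Query: 2021-08-18 23:53 UTC
Rule 3/5 (WWV, +00:00): 2021-08-18 23:02 UTC ≤ query < 2022-02-16 13:12 UTC
23·60 + 53 + 0 = 1433 min
1433 = 0·1440 + 1433; 1433 = 23·60 + 53 → 23:53, same day
→ 2021-08-18 23:53 WWV

2021-08-18 23:53 WWV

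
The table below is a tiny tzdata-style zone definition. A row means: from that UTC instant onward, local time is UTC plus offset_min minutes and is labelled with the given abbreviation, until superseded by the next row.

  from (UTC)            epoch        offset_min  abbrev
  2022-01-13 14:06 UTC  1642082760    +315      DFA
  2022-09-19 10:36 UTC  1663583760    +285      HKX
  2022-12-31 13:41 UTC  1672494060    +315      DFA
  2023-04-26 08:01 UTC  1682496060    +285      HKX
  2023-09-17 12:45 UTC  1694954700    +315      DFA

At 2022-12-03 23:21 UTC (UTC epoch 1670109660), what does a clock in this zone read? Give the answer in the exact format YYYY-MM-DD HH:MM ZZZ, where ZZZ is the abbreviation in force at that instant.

Query: 2022-12-03 23:21 UTC
Rule 2/5 (HKX, +04:45): 2022-09-19 10:36 UTC ≤ query < 2022-12-31 13:41 UTC
23·60 + 21 + 285 = 1686 min
1686 = 1·1440 + 246; 246 = 4·60 + 6 → 04:06, 2022-12-03 + 1 day = 2022-12-04
→ 2022-12-04 04:06 HKX

2022-12-04 04:06 HKX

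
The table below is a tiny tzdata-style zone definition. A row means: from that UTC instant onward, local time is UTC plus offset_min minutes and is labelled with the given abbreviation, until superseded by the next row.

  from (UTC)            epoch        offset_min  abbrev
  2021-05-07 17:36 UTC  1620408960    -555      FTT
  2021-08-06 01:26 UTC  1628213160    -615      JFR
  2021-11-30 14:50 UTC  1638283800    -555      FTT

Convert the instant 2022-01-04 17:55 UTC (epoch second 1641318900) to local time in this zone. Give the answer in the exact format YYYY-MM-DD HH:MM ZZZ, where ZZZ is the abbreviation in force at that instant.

Query: 2022-01-04 17:55 UTC
Rule 3/3 (FTT, -09:15): 2021-11-30 14:50 UTC ≤ query < +∞
17·60 + 55 - 555 = 520 min
520 = 0·1440 + 520; 520 = 8·60 + 40 → 08:40, same day
→ 2022-01-04 08:40 FTT

2022-01-04 08:40 FTT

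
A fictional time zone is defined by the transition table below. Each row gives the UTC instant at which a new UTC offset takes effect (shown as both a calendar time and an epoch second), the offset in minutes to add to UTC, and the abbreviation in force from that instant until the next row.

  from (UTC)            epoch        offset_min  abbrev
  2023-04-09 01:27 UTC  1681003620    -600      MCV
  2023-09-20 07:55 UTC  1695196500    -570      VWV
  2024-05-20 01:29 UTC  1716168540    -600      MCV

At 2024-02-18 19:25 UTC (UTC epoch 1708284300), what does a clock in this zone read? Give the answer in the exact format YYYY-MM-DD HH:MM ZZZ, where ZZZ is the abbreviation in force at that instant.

Query: 2024-02-18 19:25 UTC
Rule 2/3 (VWV, -09:30): 2023-09-20 07:55 UTC ≤ query < 2024-05-20 01:29 UTC
19·60 + 25 - 570 = 595 min
595 = 0·1440 + 595; 595 = 9·60 + 55 → 09:55, same day
→ 2024-02-18 09:55 VWV

2024-02-18 09:55 VWV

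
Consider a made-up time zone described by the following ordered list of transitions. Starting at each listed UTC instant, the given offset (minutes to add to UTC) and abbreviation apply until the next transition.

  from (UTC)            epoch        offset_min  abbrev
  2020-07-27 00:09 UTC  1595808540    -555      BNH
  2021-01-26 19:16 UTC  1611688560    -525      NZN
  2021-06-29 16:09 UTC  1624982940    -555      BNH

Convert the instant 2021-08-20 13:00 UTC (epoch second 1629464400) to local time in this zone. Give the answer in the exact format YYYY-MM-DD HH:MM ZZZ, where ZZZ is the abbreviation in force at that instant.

Query: 2021-08-20 13:00 UTC
Rule 3/3 (BNH, -09:15): 2021-06-29 16:09 UTC ≤ query < +∞
13·60 + 0 - 555 = 225 min
225 = 0·1440 + 225; 225 = 3·60 + 45 → 03:45, same day
→ 2021-08-20 03:45 BNH

2021-08-20 03:45 BNH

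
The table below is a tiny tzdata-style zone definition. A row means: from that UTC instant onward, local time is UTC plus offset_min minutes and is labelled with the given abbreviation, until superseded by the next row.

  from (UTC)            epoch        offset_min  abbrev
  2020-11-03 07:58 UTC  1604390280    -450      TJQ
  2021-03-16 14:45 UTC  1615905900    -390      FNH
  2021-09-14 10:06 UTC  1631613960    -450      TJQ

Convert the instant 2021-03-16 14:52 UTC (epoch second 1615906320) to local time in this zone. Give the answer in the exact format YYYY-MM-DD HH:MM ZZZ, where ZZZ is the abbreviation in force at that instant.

2021-03-16 08:22 FNH

Query: 2021-03-16 14:52 UTC
Rule 2/3 (FNH, -06:30): 2021-03-16 14:45 UTC ≤ query < 2021-09-14 10:06 UTC
14·60 + 52 - 390 = 502 min
502 = 0·1440 + 502; 502 = 8·60 + 22 → 08:22, same day
→ 2021-03-16 08:22 FNH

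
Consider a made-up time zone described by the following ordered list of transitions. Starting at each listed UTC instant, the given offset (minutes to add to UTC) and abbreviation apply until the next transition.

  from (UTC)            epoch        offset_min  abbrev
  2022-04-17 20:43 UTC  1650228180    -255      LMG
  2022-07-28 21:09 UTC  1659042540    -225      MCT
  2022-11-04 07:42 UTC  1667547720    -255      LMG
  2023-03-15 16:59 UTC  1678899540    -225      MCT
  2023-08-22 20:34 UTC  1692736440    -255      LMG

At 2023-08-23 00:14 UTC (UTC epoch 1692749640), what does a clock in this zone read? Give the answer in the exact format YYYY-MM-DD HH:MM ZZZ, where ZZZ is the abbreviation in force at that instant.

2023-08-22 19:59 LMG

Query: 2023-08-23 00:14 UTC
Rule 5/5 (LMG, -04:15): 2023-08-22 20:34 UTC ≤ query < +∞
0·60 + 14 - 255 = -241 min
-241 = -1·1440 + 1199; 1199 = 19·60 + 59 → 19:59, 2023-08-23 - 1 day = 2023-08-22
→ 2023-08-22 19:59 LMG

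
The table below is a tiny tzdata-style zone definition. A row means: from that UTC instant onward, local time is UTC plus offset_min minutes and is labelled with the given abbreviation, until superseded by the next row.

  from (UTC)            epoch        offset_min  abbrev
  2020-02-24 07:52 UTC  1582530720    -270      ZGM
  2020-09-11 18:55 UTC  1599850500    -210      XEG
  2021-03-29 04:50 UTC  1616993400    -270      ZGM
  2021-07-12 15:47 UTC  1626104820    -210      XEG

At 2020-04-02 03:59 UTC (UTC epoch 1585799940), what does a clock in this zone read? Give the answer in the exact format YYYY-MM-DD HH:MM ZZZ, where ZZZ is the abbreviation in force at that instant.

2020-04-01 23:29 ZGM

Query: 2020-04-02 03:59 UTC
Rule 1/4 (ZGM, -04:30): 2020-02-24 07:52 UTC ≤ query < 2020-09-11 18:55 UTC
3·60 + 59 - 270 = -31 min
-31 = -1·1440 + 1409; 1409 = 23·60 + 29 → 23:29, 2020-04-02 - 1 day = 2020-04-01
→ 2020-04-01 23:29 ZGM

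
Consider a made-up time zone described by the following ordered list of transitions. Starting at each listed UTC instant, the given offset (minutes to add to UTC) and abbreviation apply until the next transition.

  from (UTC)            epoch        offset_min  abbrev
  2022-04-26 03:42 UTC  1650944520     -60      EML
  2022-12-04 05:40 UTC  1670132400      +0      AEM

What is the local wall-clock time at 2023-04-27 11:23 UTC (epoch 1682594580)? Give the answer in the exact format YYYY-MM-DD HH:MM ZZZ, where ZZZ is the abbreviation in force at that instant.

Query: 2023-04-27 11:23 UTC
Rule 2/2 (AEM, +00:00): 2022-12-04 05:40 UTC ≤ query < +∞
11·60 + 23 + 0 = 683 min
683 = 0·1440 + 683; 683 = 11·60 + 23 → 11:23, same day
→ 2023-04-27 11:23 AEM

2023-04-27 11:23 AEM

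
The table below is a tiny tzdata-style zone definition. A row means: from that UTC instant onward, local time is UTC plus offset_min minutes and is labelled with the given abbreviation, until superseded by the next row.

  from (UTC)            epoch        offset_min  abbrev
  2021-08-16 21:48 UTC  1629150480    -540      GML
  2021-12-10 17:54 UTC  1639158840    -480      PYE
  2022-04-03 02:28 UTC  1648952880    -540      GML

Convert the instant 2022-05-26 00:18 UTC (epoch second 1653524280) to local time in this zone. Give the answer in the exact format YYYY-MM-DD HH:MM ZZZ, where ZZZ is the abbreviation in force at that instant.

2022-05-25 15:18 GML

Query: 2022-05-26 00:18 UTC
Rule 3/3 (GML, -09:00): 2022-04-03 02:28 UTC ≤ query < +∞
0·60 + 18 - 540 = -522 min
-522 = -1·1440 + 918; 918 = 15·60 + 18 → 15:18, 2022-05-26 - 1 day = 2022-05-25
→ 2022-05-25 15:18 GML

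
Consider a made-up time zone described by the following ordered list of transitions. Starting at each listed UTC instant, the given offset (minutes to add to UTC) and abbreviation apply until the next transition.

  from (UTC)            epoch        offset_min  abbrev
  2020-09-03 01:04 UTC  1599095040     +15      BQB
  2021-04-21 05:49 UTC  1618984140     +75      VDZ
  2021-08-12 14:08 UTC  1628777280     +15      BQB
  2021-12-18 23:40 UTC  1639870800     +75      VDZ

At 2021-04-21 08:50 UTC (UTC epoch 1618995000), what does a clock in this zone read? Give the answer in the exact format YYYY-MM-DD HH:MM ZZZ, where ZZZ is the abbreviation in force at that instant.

2021-04-21 10:05 VDZ

Query: 2021-04-21 08:50 UTC
Rule 2/4 (VDZ, +01:15): 2021-04-21 05:49 UTC ≤ query < 2021-08-12 14:08 UTC
8·60 + 50 + 75 = 605 min
605 = 0·1440 + 605; 605 = 10·60 + 5 → 10:05, same day
→ 2021-04-21 10:05 VDZ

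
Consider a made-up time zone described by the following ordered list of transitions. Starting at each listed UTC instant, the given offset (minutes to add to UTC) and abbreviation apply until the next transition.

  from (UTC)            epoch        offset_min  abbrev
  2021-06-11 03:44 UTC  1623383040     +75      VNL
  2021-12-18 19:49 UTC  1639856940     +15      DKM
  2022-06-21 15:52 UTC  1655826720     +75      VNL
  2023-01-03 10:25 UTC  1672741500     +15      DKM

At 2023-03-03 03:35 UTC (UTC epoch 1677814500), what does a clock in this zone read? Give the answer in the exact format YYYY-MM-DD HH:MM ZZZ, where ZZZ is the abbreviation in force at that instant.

2023-03-03 03:50 DKM

Query: 2023-03-03 03:35 UTC
Rule 4/4 (DKM, +00:15): 2023-01-03 10:25 UTC ≤ query < +∞
3·60 + 35 + 15 = 230 min
230 = 0·1440 + 230; 230 = 3·60 + 50 → 03:50, same day
→ 2023-03-03 03:50 DKM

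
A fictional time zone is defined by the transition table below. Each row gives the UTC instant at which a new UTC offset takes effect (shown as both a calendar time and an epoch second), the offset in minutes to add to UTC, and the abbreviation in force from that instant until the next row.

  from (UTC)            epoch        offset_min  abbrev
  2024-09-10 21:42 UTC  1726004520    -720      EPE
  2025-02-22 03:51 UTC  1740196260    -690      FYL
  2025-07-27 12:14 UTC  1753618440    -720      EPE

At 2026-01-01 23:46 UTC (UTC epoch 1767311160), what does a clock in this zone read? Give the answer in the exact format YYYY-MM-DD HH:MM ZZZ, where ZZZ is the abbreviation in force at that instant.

Query: 2026-01-01 23:46 UTC
Rule 3/3 (EPE, -12:00): 2025-07-27 12:14 UTC ≤ query < +∞
23·60 + 46 - 720 = 706 min
706 = 0·1440 + 706; 706 = 11·60 + 46 → 11:46, same day
→ 2026-01-01 11:46 EPE

2026-01-01 11:46 EPE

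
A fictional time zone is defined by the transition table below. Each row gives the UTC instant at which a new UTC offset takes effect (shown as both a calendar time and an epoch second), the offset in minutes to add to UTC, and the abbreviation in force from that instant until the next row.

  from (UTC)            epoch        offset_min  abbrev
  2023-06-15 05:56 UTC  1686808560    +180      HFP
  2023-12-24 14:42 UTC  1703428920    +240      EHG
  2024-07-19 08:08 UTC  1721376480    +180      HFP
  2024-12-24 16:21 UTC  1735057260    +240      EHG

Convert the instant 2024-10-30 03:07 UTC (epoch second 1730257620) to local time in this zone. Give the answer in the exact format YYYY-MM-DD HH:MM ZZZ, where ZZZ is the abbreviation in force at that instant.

2024-10-30 06:07 HFP

Query: 2024-10-30 03:07 UTC
Rule 3/4 (HFP, +03:00): 2024-07-19 08:08 UTC ≤ query < 2024-12-24 16:21 UTC
3·60 + 7 + 180 = 367 min
367 = 0·1440 + 367; 367 = 6·60 + 7 → 06:07, same day
→ 2024-10-30 06:07 HFP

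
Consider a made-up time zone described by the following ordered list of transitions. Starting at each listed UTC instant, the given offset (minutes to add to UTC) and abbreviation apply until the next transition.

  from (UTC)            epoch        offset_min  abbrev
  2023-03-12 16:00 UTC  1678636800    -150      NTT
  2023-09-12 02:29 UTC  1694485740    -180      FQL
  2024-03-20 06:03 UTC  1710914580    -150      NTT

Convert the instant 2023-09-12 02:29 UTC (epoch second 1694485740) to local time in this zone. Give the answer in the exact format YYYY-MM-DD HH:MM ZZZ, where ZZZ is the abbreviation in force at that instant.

Query: 2023-09-12 02:29 UTC
Rule 2/3 (FQL, -03:00): 2023-09-12 02:29 UTC ≤ query < 2024-03-20 06:03 UTC
2·60 + 29 - 180 = -31 min
-31 = -1·1440 + 1409; 1409 = 23·60 + 29 → 23:29, 2023-09-12 - 1 day = 2023-09-11
→ 2023-09-11 23:29 FQL

2023-09-11 23:29 FQL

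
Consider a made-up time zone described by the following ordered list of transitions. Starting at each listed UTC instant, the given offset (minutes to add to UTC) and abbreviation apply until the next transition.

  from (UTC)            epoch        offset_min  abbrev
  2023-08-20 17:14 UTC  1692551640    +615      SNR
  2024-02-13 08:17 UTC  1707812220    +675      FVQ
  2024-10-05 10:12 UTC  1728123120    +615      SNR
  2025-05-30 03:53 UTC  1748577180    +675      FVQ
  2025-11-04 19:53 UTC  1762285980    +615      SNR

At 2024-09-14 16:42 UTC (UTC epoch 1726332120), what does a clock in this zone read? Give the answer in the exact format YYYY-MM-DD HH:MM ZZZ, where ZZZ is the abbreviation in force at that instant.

Query: 2024-09-14 16:42 UTC
Rule 2/5 (FVQ, +11:15): 2024-02-13 08:17 UTC ≤ query < 2024-10-05 10:12 UTC
16·60 + 42 + 675 = 1677 min
1677 = 1·1440 + 237; 237 = 3·60 + 57 → 03:57, 2024-09-14 + 1 day = 2024-09-15
→ 2024-09-15 03:57 FVQ

2024-09-15 03:57 FVQ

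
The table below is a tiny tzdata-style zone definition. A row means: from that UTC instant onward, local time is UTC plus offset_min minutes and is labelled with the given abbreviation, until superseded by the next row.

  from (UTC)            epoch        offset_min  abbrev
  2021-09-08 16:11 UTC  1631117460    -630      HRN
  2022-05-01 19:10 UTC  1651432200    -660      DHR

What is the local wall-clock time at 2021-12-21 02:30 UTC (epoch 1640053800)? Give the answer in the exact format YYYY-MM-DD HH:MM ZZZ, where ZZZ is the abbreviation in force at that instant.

2021-12-20 16:00 HRN

Query: 2021-12-21 02:30 UTC
Rule 1/2 (HRN, -10:30): 2021-09-08 16:11 UTC ≤ query < 2022-05-01 19:10 UTC
2·60 + 30 - 630 = -480 min
-480 = -1·1440 + 960; 960 = 16·60 + 0 → 16:00, 2021-12-21 - 1 day = 2021-12-20
→ 2021-12-20 16:00 HRN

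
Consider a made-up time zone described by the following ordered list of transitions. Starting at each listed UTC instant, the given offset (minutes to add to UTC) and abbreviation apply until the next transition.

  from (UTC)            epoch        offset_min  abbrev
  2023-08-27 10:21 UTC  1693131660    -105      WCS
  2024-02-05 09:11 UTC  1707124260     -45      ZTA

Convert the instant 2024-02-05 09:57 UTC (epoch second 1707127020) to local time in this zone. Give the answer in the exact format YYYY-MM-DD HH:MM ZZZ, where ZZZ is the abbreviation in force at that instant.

2024-02-05 09:12 ZTA

Query: 2024-02-05 09:57 UTC
Rule 2/2 (ZTA, -00:45): 2024-02-05 09:11 UTC ≤ query < +∞
9·60 + 57 - 45 = 552 min
552 = 0·1440 + 552; 552 = 9·60 + 12 → 09:12, same day
→ 2024-02-05 09:12 ZTA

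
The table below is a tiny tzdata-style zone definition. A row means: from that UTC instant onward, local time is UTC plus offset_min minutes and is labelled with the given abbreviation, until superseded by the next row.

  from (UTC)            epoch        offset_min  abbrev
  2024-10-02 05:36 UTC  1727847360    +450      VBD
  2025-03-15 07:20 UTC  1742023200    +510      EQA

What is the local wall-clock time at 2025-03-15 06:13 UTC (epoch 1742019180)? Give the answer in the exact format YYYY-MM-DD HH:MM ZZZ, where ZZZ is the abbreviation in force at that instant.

Query: 2025-03-15 06:13 UTC
Rule 1/2 (VBD, +07:30): 2024-10-02 05:36 UTC ≤ query < 2025-03-15 07:20 UTC
6·60 + 13 + 450 = 823 min
823 = 0·1440 + 823; 823 = 13·60 + 43 → 13:43, same day
→ 2025-03-15 13:43 VBD

2025-03-15 13:43 VBD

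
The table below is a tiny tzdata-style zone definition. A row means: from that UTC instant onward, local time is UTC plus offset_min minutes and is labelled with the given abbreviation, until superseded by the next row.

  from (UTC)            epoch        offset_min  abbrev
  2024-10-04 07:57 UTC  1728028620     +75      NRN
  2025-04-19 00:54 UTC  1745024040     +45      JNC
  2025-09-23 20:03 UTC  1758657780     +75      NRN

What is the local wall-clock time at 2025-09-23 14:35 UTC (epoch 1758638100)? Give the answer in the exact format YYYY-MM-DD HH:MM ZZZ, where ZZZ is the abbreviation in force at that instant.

2025-09-23 15:20 JNC

Query: 2025-09-23 14:35 UTC
Rule 2/3 (JNC, +00:45): 2025-04-19 00:54 UTC ≤ query < 2025-09-23 20:03 UTC
14·60 + 35 + 45 = 920 min
920 = 0·1440 + 920; 920 = 15·60 + 20 → 15:20, same day
→ 2025-09-23 15:20 JNC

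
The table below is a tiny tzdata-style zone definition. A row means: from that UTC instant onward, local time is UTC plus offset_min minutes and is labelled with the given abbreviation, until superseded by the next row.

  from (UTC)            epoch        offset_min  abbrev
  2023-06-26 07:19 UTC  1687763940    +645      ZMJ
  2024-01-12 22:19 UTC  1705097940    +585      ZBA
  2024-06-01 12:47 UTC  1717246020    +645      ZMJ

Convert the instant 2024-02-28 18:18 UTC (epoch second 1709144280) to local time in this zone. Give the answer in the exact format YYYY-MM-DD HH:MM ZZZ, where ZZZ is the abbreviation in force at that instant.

Query: 2024-02-28 18:18 UTC
Rule 2/3 (ZBA, +09:45): 2024-01-12 22:19 UTC ≤ query < 2024-06-01 12:47 UTC
18·60 + 18 + 585 = 1683 min
1683 = 1·1440 + 243; 243 = 4·60 + 3 → 04:03, 2024-02-28 + 1 day = 2024-02-29
→ 2024-02-29 04:03 ZBA

2024-02-29 04:03 ZBA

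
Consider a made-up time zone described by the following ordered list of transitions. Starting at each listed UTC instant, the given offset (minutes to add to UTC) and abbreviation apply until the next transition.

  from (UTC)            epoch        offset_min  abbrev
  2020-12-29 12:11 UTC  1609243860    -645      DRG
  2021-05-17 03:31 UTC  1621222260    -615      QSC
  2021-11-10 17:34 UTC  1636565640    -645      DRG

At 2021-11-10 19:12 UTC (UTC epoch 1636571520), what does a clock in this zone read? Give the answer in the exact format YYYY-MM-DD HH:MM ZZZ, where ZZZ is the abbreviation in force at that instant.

2021-11-10 08:27 DRG

Query: 2021-11-10 19:12 UTC
Rule 3/3 (DRG, -10:45): 2021-11-10 17:34 UTC ≤ query < +∞
19·60 + 12 - 645 = 507 min
507 = 0·1440 + 507; 507 = 8·60 + 27 → 08:27, same day
→ 2021-11-10 08:27 DRG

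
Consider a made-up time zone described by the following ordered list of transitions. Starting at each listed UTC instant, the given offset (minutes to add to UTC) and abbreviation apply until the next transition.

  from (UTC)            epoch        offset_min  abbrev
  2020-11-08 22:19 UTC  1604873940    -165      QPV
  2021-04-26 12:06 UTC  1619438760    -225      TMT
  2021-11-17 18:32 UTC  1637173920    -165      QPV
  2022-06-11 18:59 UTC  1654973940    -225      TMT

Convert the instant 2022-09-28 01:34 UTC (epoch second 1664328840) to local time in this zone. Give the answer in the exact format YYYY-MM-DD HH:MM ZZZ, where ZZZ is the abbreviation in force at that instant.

2022-09-27 21:49 TMT

Query: 2022-09-28 01:34 UTC
Rule 4/4 (TMT, -03:45): 2022-06-11 18:59 UTC ≤ query < +∞
1·60 + 34 - 225 = -131 min
-131 = -1·1440 + 1309; 1309 = 21·60 + 49 → 21:49, 2022-09-28 - 1 day = 2022-09-27
→ 2022-09-27 21:49 TMT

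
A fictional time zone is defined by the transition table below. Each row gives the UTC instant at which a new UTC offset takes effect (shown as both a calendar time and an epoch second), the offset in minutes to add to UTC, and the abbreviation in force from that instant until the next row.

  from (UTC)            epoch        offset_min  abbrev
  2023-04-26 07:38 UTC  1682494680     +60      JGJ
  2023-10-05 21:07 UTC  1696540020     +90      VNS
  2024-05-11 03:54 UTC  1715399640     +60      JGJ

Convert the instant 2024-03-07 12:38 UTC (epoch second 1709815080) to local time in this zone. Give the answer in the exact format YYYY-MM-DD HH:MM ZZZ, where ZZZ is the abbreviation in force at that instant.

2024-03-07 14:08 VNS

Query: 2024-03-07 12:38 UTC
Rule 2/3 (VNS, +01:30): 2023-10-05 21:07 UTC ≤ query < 2024-05-11 03:54 UTC
12·60 + 38 + 90 = 848 min
848 = 0·1440 + 848; 848 = 14·60 + 8 → 14:08, same day
→ 2024-03-07 14:08 VNS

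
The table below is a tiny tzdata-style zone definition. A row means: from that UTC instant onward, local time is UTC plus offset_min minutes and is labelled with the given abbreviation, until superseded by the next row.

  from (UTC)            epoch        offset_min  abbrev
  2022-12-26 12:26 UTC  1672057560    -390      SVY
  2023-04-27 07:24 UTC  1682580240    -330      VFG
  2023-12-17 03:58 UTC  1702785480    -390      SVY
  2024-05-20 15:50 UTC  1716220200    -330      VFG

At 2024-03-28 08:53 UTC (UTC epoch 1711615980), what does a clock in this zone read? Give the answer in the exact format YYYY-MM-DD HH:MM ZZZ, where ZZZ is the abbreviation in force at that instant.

Query: 2024-03-28 08:53 UTC
Rule 3/4 (SVY, -06:30): 2023-12-17 03:58 UTC ≤ query < 2024-05-20 15:50 UTC
8·60 + 53 - 390 = 143 min
143 = 0·1440 + 143; 143 = 2·60 + 23 → 02:23, same day
→ 2024-03-28 02:23 SVY

2024-03-28 02:23 SVY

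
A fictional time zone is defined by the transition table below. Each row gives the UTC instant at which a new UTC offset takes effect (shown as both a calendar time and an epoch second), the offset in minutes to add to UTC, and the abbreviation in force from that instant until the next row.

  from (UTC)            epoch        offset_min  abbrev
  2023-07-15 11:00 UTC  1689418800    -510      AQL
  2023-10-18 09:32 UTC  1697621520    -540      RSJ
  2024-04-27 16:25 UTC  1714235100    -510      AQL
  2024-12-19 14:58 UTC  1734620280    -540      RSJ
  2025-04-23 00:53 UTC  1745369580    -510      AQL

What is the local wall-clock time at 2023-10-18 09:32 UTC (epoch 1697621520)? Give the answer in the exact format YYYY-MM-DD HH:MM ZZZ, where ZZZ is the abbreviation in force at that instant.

Query: 2023-10-18 09:32 UTC
Rule 2/5 (RSJ, -09:00): 2023-10-18 09:32 UTC ≤ query < 2024-04-27 16:25 UTC
9·60 + 32 - 540 = 32 min
32 = 0·1440 + 32; 32 = 0·60 + 32 → 00:32, same day
→ 2023-10-18 00:32 RSJ

2023-10-18 00:32 RSJ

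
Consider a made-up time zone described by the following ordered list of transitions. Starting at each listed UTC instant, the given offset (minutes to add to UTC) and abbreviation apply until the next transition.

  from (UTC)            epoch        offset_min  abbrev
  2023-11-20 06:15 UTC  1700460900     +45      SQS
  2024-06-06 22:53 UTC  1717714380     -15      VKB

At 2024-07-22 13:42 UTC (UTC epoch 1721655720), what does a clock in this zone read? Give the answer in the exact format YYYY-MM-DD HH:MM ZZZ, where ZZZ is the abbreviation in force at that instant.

Query: 2024-07-22 13:42 UTC
Rule 2/2 (VKB, -00:15): 2024-06-06 22:53 UTC ≤ query < +∞
13·60 + 42 - 15 = 807 min
807 = 0·1440 + 807; 807 = 13·60 + 27 → 13:27, same day
→ 2024-07-22 13:27 VKB

2024-07-22 13:27 VKB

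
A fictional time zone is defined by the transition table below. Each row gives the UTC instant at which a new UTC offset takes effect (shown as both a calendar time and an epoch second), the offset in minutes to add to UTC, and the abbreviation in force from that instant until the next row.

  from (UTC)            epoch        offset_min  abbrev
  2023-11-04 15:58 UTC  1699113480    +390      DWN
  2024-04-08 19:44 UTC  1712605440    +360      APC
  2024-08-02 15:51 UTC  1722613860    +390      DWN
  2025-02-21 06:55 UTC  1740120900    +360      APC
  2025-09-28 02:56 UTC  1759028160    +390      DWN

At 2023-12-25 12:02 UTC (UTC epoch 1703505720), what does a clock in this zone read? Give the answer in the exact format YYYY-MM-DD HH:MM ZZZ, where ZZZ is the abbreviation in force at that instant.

2023-12-25 18:32 DWN

Query: 2023-12-25 12:02 UTC
Rule 1/5 (DWN, +06:30): 2023-11-04 15:58 UTC ≤ query < 2024-04-08 19:44 UTC
12·60 + 2 + 390 = 1112 min
1112 = 0·1440 + 1112; 1112 = 18·60 + 32 → 18:32, same day
→ 2023-12-25 18:32 DWN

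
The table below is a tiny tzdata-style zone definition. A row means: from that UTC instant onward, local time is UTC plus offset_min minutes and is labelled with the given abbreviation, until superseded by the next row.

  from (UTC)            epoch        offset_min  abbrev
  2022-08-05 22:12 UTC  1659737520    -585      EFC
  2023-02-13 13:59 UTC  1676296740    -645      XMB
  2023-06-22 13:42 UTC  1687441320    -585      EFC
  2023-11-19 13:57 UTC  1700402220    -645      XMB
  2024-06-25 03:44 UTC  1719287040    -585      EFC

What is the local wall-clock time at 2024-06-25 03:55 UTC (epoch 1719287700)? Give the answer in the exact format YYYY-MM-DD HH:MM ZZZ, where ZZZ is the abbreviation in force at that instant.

Query: 2024-06-25 03:55 UTC
Rule 5/5 (EFC, -09:45): 2024-06-25 03:44 UTC ≤ query < +∞
3·60 + 55 - 585 = -350 min
-350 = -1·1440 + 1090; 1090 = 18·60 + 10 → 18:10, 2024-06-25 - 1 day = 2024-06-24
→ 2024-06-24 18:10 EFC

2024-06-24 18:10 EFC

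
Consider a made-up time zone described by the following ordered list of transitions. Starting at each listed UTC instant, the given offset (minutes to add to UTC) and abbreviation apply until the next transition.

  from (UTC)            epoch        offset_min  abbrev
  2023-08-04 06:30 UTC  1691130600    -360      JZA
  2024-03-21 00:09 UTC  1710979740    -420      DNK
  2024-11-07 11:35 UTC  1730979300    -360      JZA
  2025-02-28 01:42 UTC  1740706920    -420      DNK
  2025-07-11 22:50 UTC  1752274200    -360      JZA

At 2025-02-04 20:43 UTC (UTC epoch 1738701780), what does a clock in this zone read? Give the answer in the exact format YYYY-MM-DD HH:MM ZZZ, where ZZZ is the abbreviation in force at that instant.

2025-02-04 14:43 JZA

Query: 2025-02-04 20:43 UTC
Rule 3/5 (JZA, -06:00): 2024-11-07 11:35 UTC ≤ query < 2025-02-28 01:42 UTC
20·60 + 43 - 360 = 883 min
883 = 0·1440 + 883; 883 = 14·60 + 43 → 14:43, same day
→ 2025-02-04 14:43 JZA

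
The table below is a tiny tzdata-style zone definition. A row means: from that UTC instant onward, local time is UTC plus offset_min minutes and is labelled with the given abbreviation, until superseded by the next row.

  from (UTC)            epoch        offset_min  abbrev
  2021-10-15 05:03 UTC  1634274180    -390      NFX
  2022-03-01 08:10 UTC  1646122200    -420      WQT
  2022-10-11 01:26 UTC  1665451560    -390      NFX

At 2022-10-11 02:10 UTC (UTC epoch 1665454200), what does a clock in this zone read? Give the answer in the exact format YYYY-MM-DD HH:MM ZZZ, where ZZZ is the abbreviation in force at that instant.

Query: 2022-10-11 02:10 UTC
Rule 3/3 (NFX, -06:30): 2022-10-11 01:26 UTC ≤ query < +∞
2·60 + 10 - 390 = -260 min
-260 = -1·1440 + 1180; 1180 = 19·60 + 40 → 19:40, 2022-10-11 - 1 day = 2022-10-10
→ 2022-10-10 19:40 NFX

2022-10-10 19:40 NFX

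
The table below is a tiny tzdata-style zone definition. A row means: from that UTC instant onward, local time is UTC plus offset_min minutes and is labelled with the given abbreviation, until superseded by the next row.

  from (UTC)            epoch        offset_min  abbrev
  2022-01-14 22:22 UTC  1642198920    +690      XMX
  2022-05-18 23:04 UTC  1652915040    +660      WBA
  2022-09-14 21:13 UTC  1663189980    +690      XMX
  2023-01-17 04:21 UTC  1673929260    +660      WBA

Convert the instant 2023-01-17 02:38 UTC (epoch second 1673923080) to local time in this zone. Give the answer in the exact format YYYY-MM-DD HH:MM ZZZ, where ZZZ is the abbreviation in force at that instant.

Query: 2023-01-17 02:38 UTC
Rule 3/4 (XMX, +11:30): 2022-09-14 21:13 UTC ≤ query < 2023-01-17 04:21 UTC
2·60 + 38 + 690 = 848 min
848 = 0·1440 + 848; 848 = 14·60 + 8 → 14:08, same day
→ 2023-01-17 14:08 XMX

2023-01-17 14:08 XMX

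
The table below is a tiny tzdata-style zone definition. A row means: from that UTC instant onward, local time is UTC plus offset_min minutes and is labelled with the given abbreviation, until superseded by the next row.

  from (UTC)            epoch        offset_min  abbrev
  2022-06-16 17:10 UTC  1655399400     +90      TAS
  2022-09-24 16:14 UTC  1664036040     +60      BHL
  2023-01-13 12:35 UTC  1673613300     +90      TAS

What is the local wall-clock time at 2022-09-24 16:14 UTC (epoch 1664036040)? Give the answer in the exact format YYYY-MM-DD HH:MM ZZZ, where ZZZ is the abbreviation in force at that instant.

Query: 2022-09-24 16:14 UTC
Rule 2/3 (BHL, +01:00): 2022-09-24 16:14 UTC ≤ query < 2023-01-13 12:35 UTC
16·60 + 14 + 60 = 1034 min
1034 = 0·1440 + 1034; 1034 = 17·60 + 14 → 17:14, same day
→ 2022-09-24 17:14 BHL

2022-09-24 17:14 BHL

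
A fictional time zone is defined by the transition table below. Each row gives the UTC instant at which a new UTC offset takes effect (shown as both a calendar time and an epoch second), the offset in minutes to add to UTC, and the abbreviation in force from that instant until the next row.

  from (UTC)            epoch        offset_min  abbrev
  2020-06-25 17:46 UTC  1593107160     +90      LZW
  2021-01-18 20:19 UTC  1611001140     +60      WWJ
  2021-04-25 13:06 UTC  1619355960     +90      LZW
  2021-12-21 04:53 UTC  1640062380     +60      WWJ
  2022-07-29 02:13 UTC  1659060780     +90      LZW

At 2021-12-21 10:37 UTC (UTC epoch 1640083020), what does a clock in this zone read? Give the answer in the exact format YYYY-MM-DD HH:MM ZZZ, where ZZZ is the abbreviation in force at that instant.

2021-12-21 11:37 WWJ

Query: 2021-12-21 10:37 UTC
Rule 4/5 (WWJ, +01:00): 2021-12-21 04:53 UTC ≤ query < 2022-07-29 02:13 UTC
10·60 + 37 + 60 = 697 min
697 = 0·1440 + 697; 697 = 11·60 + 37 → 11:37, same day
→ 2021-12-21 11:37 WWJ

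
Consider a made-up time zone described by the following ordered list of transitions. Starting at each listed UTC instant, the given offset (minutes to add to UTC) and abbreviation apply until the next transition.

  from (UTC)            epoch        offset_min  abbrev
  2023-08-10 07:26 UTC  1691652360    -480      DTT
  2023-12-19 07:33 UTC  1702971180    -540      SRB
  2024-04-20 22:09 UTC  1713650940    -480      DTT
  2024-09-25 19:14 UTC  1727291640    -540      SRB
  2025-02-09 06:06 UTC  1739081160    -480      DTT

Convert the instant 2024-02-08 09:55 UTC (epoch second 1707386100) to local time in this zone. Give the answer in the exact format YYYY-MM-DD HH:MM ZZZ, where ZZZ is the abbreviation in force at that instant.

2024-02-08 00:55 SRB

Query: 2024-02-08 09:55 UTC
Rule 2/5 (SRB, -09:00): 2023-12-19 07:33 UTC ≤ query < 2024-04-20 22:09 UTC
9·60 + 55 - 540 = 55 min
55 = 0·1440 + 55; 55 = 0·60 + 55 → 00:55, same day
→ 2024-02-08 00:55 SRB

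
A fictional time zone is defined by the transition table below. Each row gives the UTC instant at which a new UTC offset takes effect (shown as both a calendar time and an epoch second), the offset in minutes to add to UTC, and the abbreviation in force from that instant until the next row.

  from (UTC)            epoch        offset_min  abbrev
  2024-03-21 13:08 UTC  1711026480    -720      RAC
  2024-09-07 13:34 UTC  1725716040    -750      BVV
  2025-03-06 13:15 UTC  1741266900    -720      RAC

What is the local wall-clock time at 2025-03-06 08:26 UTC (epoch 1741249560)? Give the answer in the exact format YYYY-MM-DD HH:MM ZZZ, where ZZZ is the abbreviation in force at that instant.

2025-03-05 19:56 BVV

Query: 2025-03-06 08:26 UTC
Rule 2/3 (BVV, -12:30): 2024-09-07 13:34 UTC ≤ query < 2025-03-06 13:15 UTC
8·60 + 26 - 750 = -244 min
-244 = -1·1440 + 1196; 1196 = 19·60 + 56 → 19:56, 2025-03-06 - 1 day = 2025-03-05
→ 2025-03-05 19:56 BVV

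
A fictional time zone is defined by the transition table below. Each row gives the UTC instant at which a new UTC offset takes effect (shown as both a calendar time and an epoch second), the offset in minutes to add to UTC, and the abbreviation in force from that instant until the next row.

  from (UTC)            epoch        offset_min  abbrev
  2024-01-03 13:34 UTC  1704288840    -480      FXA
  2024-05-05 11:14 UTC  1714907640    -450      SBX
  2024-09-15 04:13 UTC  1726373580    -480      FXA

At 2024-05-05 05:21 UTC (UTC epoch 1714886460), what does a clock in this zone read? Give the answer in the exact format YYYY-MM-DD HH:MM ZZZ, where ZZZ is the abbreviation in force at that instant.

Query: 2024-05-05 05:21 UTC
Rule 1/3 (FXA, -08:00): 2024-01-03 13:34 UTC ≤ query < 2024-05-05 11:14 UTC
5·60 + 21 - 480 = -159 min
-159 = -1·1440 + 1281; 1281 = 21·60 + 21 → 21:21, 2024-05-05 - 1 day = 2024-05-04
→ 2024-05-04 21:21 FXA

2024-05-04 21:21 FXA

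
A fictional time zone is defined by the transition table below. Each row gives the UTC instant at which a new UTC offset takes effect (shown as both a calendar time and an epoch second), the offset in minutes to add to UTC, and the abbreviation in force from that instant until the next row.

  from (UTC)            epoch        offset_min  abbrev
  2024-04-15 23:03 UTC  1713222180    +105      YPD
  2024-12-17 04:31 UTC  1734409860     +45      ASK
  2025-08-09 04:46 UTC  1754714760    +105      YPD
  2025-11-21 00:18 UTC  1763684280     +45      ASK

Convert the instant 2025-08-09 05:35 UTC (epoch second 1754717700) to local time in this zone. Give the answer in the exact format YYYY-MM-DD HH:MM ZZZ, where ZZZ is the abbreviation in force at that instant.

2025-08-09 07:20 YPD

Query: 2025-08-09 05:35 UTC
Rule 3/4 (YPD, +01:45): 2025-08-09 04:46 UTC ≤ query < 2025-11-21 00:18 UTC
5·60 + 35 + 105 = 440 min
440 = 0·1440 + 440; 440 = 7·60 + 20 → 07:20, same day
→ 2025-08-09 07:20 YPD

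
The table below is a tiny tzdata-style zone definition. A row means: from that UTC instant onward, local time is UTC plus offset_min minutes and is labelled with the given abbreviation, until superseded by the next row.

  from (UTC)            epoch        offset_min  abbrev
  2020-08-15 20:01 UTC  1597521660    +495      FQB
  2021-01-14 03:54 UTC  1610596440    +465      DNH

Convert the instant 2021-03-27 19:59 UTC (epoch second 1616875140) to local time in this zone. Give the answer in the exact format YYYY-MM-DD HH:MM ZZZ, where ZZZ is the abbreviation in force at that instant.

Query: 2021-03-27 19:59 UTC
Rule 2/2 (DNH, +07:45): 2021-01-14 03:54 UTC ≤ query < +∞
19·60 + 59 + 465 = 1664 min
1664 = 1·1440 + 224; 224 = 3·60 + 44 → 03:44, 2021-03-27 + 1 day = 2021-03-28
→ 2021-03-28 03:44 DNH

2021-03-28 03:44 DNH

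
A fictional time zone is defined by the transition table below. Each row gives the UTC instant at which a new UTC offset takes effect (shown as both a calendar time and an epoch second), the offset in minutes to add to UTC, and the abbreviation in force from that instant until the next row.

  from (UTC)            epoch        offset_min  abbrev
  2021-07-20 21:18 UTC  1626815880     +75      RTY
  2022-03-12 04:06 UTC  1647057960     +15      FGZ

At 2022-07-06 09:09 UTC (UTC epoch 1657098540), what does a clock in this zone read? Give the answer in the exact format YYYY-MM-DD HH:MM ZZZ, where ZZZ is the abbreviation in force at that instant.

Query: 2022-07-06 09:09 UTC
Rule 2/2 (FGZ, +00:15): 2022-03-12 04:06 UTC ≤ query < +∞
9·60 + 9 + 15 = 564 min
564 = 0·1440 + 564; 564 = 9·60 + 24 → 09:24, same day
→ 2022-07-06 09:24 FGZ

2022-07-06 09:24 FGZ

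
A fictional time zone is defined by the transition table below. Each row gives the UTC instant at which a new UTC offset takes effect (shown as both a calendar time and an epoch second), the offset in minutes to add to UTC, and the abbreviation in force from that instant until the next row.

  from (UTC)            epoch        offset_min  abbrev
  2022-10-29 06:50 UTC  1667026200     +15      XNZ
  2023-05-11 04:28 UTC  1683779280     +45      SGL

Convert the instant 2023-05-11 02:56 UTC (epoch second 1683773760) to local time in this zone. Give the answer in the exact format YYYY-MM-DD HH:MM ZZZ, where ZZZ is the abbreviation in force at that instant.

Query: 2023-05-11 02:56 UTC
Rule 1/2 (XNZ, +00:15): 2022-10-29 06:50 UTC ≤ query < 2023-05-11 04:28 UTC
2·60 + 56 + 15 = 191 min
191 = 0·1440 + 191; 191 = 3·60 + 11 → 03:11, same day
→ 2023-05-11 03:11 XNZ

2023-05-11 03:11 XNZ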